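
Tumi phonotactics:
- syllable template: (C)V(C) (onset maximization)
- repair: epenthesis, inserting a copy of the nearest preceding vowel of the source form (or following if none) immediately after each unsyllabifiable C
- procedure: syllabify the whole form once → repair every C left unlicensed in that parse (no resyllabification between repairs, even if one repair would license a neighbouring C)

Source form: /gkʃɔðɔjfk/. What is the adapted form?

The consonants /g/, /k/, /f/, /k/ cannot be parsed into a legal (C)V(C) syllable (at most one coda consonant is licensed; onsets are limited to one consonant).
Inserting the epenthetic vowel yields /g/ → /gɔ/, /k/ → /kɔ/, /f/ → /fɔ/, /k/ → /kɔ/.

gɔkɔʃɔðɔjfɔkɔ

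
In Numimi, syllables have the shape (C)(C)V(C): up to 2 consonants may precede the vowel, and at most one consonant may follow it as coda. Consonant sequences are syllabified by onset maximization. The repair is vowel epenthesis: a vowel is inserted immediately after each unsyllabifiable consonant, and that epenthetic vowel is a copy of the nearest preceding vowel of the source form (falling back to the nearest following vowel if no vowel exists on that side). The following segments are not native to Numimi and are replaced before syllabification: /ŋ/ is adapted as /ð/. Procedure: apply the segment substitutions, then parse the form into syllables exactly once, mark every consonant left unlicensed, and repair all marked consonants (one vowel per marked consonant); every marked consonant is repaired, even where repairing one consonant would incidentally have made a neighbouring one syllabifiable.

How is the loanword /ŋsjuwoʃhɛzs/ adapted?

Substitution: /ŋ/ → /ð/, giving /ðsjuwoʃhɛzs/.
The consonants /ð/, /s/ cannot be parsed into a legal (C)(C)V(C) syllable (at most one coda consonant is licensed; onsets may contain at most 2 consonants).
Inserting the epenthetic vowel yields /ð/ → /ðu/, /s/ → /sɛ/.

ðusjuwoʃhɛzsɛ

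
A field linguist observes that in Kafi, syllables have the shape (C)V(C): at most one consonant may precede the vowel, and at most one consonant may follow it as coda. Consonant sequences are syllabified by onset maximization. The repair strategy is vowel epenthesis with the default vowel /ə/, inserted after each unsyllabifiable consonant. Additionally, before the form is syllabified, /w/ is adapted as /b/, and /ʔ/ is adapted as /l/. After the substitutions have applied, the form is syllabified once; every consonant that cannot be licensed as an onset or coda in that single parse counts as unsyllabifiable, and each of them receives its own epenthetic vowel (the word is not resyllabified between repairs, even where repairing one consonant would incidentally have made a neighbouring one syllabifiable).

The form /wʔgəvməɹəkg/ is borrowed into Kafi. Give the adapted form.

Substitution: /w/ → /b/, /ʔ/ → /l/, giving /blgəvməɹəkg/.
Syllabifying with onset maximization leaves /b/, /l/, /g/ stranded (at most one coda consonant is licensed; onsets are limited to one consonant).
Inserting the epenthetic vowel yields /b/ → /bə/, /l/ → /lə/, /g/ → /gə/.

bələgəvməɹəkgə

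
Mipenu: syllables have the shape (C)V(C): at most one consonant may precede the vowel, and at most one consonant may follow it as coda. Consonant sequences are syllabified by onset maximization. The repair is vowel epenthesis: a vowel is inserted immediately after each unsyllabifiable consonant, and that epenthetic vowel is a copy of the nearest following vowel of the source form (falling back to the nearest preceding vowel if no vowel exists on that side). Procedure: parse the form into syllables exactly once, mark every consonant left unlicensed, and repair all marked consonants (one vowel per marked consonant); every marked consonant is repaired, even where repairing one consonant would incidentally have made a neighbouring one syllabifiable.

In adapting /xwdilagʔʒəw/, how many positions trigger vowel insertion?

The unsyllabifiable consonants are /x/, /w/, /ʔ/; each receives one epenthetic vowel.

3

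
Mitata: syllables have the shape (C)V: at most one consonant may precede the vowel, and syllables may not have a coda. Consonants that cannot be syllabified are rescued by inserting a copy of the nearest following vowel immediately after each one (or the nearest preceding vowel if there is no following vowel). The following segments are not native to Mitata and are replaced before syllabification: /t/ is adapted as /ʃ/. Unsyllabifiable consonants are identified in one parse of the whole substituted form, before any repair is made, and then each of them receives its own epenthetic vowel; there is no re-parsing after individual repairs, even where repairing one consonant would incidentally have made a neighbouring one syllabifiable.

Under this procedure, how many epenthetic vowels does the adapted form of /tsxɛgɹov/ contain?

4

After substitution the input is /ʃsxɛgɹov/.
The unsyllabifiable consonants are /ʃ/, /s/, /g/, /v/; each receives one epenthetic vowel.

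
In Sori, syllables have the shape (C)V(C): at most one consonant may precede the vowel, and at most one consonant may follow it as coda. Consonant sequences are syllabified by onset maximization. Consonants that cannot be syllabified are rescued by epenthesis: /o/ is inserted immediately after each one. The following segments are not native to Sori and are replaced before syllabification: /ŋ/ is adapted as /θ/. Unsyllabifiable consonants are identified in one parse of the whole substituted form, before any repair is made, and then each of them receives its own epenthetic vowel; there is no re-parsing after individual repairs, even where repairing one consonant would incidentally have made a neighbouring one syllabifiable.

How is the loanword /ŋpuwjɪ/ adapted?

θopuwjɪ

Substitution: /ŋ/ → /θ/, giving /θpuwjɪ/.
Syllabifying with onset maximization leaves /θ/ stranded (at most one coda consonant is licensed; onsets are limited to one consonant).
Each unlicensed consonant becomes the onset of a new syllable: /θ/ → /θo/.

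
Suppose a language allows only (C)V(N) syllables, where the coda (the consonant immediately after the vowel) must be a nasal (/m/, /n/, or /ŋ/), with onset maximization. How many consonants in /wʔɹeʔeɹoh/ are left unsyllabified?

The consonants /w/, /ʔ/, /h/ cannot be parsed into a legal (C)V(N) syllable (only a nasal (/m/, /n/, or /ŋ/) is licensed in coda position; onsets are limited to one consonant).

3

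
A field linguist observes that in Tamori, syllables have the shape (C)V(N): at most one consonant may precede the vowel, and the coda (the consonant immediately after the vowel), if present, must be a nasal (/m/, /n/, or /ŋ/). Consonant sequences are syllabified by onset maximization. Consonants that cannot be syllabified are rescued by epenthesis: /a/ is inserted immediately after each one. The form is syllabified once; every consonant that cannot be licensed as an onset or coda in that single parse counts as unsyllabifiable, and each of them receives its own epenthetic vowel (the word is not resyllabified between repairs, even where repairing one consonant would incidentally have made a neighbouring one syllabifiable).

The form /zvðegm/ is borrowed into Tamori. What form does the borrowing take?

zavaðegama

Syllabifying with onset maximization leaves /z/, /v/, /g/, /m/ stranded (only a nasal (/m/, /n/, or /ŋ/) is licensed in coda position; onsets are limited to one consonant).
Each unlicensed consonant becomes the onset of a new syllable: /z/ → /za/, /v/ → /va/, /g/ → /ga/, /m/ → /ma/.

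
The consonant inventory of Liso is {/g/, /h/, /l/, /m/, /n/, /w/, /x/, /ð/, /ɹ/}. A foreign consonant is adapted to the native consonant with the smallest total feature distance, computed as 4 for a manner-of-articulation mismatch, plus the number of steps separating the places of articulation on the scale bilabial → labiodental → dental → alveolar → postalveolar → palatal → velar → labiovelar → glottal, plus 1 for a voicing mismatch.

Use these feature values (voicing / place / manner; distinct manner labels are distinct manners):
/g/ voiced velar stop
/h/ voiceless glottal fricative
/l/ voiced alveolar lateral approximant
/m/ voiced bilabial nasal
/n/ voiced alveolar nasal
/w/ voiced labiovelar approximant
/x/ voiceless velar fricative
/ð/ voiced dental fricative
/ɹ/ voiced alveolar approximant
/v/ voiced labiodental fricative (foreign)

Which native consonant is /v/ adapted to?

/ð/ is closest: same manner (fricative), place distance 1 (labiodental→dental), same voicing; total 1. Next closest is /m/ at distance 5.

ð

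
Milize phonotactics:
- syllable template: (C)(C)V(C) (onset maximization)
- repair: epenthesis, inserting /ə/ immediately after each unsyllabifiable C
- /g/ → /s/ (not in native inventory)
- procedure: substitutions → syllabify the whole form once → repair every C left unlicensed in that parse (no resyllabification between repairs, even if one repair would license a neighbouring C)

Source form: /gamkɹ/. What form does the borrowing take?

Substitution: /g/ → /s/, giving /samkɹ/.
The consonants /k/, /ɹ/ cannot be parsed into a legal (C)(C)V(C) syllable (at most one coda consonant is licensed; onsets may contain at most 2 consonants).
Each unlicensed consonant becomes the onset of a new syllable: /k/ → /kə/, /ɹ/ → /ɹə/.

samkəɹə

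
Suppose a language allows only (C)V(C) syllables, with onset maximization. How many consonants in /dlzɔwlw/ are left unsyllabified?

4

The consonants /d/, /l/, /l/, /w/ cannot be parsed into a legal (C)V(C) syllable (at most one coda consonant is licensed; onsets are limited to one consonant).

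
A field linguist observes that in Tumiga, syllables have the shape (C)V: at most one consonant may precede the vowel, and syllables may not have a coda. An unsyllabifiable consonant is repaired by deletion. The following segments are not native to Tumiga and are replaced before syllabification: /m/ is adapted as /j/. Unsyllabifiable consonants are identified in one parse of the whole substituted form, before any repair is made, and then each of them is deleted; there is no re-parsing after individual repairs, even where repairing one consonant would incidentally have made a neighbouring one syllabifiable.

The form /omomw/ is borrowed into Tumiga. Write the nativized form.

Substitution: /m/ → /j/, giving /ojojw/.
Syllabifying with onset maximization leaves /j/, /w/ stranded (no codas are permitted; onsets are limited to one consonant).
Deletion applies to /j/, /w/.

ojo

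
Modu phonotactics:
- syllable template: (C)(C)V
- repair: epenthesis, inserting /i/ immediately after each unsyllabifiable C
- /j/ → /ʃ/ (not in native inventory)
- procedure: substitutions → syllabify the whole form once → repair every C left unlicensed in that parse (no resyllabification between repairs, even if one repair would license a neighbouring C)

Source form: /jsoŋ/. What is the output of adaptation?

Substitution: /j/ → /ʃ/, giving /ʃsoŋ/.
Under (C)(C)V, the unsyllabifiable consonants are /ŋ/ (no codas are permitted; onsets may contain at most 2 consonants).
Epenthesis after each stranded consonant: /ŋ/ → /ŋi/.

ʃsoŋi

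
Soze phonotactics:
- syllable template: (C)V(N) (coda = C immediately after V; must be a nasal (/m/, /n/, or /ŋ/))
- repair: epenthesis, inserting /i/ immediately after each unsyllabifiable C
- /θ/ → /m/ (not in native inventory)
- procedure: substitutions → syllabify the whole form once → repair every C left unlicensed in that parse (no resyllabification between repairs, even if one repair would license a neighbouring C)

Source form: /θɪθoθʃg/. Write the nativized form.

Substitution: /θ/ → /m/, giving /mɪmomʃg/.
Syllabifying with onset maximization leaves /ʃ/, /g/ stranded (only a nasal (/m/, /n/, or /ŋ/) is licensed in coda position; onsets are limited to one consonant).
Epenthesis after each stranded consonant: /ʃ/ → /ʃi/, /g/ → /gi/.

mɪmomʃigi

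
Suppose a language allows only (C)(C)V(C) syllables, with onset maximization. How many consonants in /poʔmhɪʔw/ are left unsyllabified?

1

Under (C)(C)V(C), the unsyllabifiable consonants are /w/ (at most one coda consonant is licensed; onsets may contain at most 2 consonants).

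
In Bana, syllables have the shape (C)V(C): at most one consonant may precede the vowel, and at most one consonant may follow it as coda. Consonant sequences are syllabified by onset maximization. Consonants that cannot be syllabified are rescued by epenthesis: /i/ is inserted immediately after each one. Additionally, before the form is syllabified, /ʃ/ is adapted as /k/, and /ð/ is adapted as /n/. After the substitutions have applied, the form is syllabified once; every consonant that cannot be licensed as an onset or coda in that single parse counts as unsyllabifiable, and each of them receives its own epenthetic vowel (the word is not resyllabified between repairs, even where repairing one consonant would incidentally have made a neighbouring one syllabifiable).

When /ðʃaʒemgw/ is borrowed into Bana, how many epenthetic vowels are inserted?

3

After substitution the input is /nkaʒemgw/.
The unsyllabifiable consonants are /n/, /g/, /w/; each receives one epenthetic vowel.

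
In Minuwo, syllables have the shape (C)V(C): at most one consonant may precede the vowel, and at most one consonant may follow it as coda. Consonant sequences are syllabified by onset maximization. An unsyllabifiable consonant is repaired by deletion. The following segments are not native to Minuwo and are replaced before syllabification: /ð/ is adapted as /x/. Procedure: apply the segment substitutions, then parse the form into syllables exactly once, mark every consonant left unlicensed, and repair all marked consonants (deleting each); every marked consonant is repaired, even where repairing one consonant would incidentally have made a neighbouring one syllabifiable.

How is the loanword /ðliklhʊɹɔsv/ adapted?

Substitution: /ð/ → /x/, giving /xliklhʊɹɔsv/.
The consonants /x/, /l/, /v/ cannot be parsed into a legal (C)V(C) syllable (at most one coda consonant is licensed; onsets are limited to one consonant).
Each unlicensed consonant is deleted: /x/, /l/, /v/.

likhʊɹɔs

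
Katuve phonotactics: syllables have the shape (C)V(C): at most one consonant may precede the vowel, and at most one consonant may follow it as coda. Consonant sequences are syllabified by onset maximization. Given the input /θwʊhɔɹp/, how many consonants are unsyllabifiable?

The consonants /θ/, /p/ cannot be parsed into a legal (C)V(C) syllable (at most one coda consonant is licensed; onsets are limited to one consonant).

2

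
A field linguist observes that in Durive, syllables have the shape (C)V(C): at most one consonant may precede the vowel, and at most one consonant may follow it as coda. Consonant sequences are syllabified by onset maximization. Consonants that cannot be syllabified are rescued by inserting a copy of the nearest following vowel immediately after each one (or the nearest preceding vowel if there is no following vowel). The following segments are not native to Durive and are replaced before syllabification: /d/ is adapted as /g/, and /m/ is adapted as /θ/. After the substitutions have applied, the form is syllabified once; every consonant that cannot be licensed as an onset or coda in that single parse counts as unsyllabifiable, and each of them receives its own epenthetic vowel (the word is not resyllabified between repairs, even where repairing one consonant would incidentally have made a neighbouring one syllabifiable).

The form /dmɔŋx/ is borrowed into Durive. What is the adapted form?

gɔθɔŋxɔ

Substitution: /d/ → /g/, /m/ → /θ/, giving /gθɔŋx/.
Under (C)V(C), the unsyllabifiable consonants are /g/, /x/ (at most one coda consonant is licensed; onsets are limited to one consonant).
Each unlicensed consonant becomes the onset of a new syllable: /g/ → /gɔ/, /x/ → /xɔ/.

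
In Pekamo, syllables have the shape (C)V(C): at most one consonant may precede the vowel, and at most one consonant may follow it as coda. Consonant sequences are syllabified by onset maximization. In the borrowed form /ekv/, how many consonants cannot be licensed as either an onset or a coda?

Under (C)V(C), the unsyllabifiable consonants are /v/ (at most one coda consonant is licensed; onsets are limited to one consonant).

1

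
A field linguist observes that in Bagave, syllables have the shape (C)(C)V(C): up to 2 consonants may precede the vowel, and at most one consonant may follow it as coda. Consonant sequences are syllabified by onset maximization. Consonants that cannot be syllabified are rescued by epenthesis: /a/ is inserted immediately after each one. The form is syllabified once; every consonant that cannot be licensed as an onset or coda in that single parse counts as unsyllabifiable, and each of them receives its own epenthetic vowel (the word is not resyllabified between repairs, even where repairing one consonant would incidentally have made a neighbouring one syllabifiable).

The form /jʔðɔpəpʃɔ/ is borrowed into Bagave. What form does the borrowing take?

Syllabifying with onset maximization leaves /j/ stranded (at most one coda consonant is licensed; onsets may contain at most 2 consonants).
Epenthesis after each stranded consonant: /j/ → /ja/.

jaʔðɔpəpʃɔ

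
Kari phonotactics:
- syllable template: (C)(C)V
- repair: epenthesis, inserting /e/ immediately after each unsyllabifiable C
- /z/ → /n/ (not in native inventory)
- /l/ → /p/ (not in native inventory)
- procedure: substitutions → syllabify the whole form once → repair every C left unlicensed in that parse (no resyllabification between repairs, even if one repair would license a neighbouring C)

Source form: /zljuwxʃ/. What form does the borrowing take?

Substitution: /z/ → /n/, /l/ → /p/, giving /npjuwxʃ/.
Syllabifying with onset maximization leaves /n/, /w/, /x/, /ʃ/ stranded (no codas are permitted; onsets may contain at most 2 consonants).
Inserting the epenthetic vowel yields /n/ → /ne/, /w/ → /we/, /x/ → /xe/, /ʃ/ → /ʃe/.

nepjuwexeʃe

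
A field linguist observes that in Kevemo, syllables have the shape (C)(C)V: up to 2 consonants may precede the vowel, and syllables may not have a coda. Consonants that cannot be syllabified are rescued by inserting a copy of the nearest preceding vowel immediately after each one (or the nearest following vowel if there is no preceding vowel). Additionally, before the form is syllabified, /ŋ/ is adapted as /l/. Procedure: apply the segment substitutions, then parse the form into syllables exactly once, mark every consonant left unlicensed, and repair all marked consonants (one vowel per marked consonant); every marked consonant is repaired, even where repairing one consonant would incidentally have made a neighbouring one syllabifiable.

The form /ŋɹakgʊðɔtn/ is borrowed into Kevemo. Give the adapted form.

lɹakgʊðɔtɔnɔ

Substitution: /ŋ/ → /l/, giving /lɹakgʊðɔtn/.
Under (C)(C)V, the unsyllabifiable consonants are /t/, /n/ (no codas are permitted; onsets may contain at most 2 consonants).
Each unlicensed consonant becomes the onset of a new syllable: /t/ → /tɔ/, /n/ → /nɔ/.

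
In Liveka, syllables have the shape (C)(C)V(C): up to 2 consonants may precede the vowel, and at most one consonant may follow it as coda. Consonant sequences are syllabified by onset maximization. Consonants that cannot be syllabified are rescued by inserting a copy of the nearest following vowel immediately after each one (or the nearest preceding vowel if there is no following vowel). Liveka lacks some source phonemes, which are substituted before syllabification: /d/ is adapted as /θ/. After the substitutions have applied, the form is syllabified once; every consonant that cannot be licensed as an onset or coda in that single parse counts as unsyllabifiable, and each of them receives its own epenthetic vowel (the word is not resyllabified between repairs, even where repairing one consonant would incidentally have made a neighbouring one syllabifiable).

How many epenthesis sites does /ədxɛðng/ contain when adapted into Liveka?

2

After substitution the input is /əθxɛðng/.
The unsyllabifiable consonants are /n/, /g/; each receives one epenthetic vowel.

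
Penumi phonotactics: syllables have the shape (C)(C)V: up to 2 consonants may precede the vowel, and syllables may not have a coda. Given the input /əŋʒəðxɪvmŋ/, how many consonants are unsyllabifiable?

Under (C)(C)V, the unsyllabifiable consonants are /v/, /m/, /ŋ/ (no codas are permitted; onsets may contain at most 2 consonants).

3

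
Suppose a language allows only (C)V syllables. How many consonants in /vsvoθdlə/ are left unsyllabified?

4

Under (C)V, the unsyllabifiable consonants are /v/, /s/, /θ/, /d/ (no codas are permitted; onsets are limited to one consonant).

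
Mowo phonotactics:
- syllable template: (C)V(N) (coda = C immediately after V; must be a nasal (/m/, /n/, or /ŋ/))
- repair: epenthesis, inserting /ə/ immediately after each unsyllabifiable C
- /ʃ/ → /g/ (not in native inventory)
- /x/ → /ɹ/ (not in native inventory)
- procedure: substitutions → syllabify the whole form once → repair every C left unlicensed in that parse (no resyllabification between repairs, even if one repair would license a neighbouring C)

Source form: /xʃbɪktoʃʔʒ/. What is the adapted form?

Substitution: /x/ → /ɹ/, /ʃ/ → /g/, giving /ɹgbɪktogʔʒ/.
Under (C)V(N), the unsyllabifiable consonants are /ɹ/, /g/, /k/, /g/, /ʔ/, /ʒ/ (only a nasal (/m/, /n/, or /ŋ/) is licensed in coda position; onsets are limited to one consonant).
Each unlicensed consonant becomes the onset of a new syllable: /ɹ/ → /ɹə/, /g/ → /gə/, /k/ → /kə/, /g/ → /gə/, /ʔ/ → /ʔə/, /ʒ/ → /ʒə/.

ɹəgəbɪkətogəʔəʒə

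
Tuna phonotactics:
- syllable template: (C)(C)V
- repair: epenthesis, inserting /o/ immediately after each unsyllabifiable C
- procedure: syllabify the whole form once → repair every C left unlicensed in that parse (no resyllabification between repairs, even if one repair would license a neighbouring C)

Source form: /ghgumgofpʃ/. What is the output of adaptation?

Under (C)(C)V, the unsyllabifiable consonants are /g/, /f/, /p/, /ʃ/ (no codas are permitted; onsets may contain at most 2 consonants).
Inserting the epenthetic vowel yields /g/ → /go/, /f/ → /fo/, /p/ → /po/, /ʃ/ → /ʃo/.

gohgumgofopoʃo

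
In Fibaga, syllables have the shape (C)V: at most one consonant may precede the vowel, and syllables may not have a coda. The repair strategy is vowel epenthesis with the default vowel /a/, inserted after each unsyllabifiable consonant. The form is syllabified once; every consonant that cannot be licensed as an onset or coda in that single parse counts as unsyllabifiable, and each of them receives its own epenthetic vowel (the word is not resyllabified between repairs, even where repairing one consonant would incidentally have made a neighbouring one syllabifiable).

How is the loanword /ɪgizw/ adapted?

ɪgizawa

Syllabifying with onset maximization leaves /z/, /w/ stranded (no codas are permitted; onsets are limited to one consonant).
Inserting the epenthetic vowel yields /z/ → /za/, /w/ → /wa/.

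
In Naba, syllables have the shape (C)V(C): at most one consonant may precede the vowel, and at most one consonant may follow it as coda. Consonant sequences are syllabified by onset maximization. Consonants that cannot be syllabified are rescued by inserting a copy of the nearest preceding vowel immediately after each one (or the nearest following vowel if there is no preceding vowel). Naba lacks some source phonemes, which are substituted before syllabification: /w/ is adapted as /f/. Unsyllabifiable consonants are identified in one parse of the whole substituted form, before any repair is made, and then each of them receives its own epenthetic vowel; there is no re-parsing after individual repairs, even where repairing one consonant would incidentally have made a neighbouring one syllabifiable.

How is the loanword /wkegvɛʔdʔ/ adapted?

fekegvɛʔdɛʔɛ

Substitution: /w/ → /f/, giving /fkegvɛʔdʔ/.
Syllabifying with onset maximization leaves /f/, /d/, /ʔ/ stranded (at most one coda consonant is licensed; onsets are limited to one consonant).
Inserting the epenthetic vowel yields /f/ → /fe/, /d/ → /dɛ/, /ʔ/ → /ʔɛ/.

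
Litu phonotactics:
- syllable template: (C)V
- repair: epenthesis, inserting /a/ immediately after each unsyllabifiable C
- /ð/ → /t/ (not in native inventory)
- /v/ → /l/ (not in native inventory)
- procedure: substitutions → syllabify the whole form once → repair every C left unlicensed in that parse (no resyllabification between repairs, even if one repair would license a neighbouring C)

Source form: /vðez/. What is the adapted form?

lateza

Substitution: /v/ → /l/, /ð/ → /t/, giving /ltez/.
Syllabifying with onset maximization leaves /l/, /z/ stranded (no codas are permitted; onsets are limited to one consonant).
Inserting the epenthetic vowel yields /l/ → /la/, /z/ → /za/.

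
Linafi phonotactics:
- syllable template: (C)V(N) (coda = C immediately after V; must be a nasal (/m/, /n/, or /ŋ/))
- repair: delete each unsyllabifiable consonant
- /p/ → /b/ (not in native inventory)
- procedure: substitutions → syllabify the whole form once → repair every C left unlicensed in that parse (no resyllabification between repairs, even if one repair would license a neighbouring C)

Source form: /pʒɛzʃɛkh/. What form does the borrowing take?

ʒɛʃɛ

Substitution: /p/ → /b/, giving /bʒɛzʃɛkh/.
Syllabifying with onset maximization leaves /b/, /z/, /k/, /h/ stranded (only a nasal (/m/, /n/, or /ŋ/) is licensed in coda position; onsets are limited to one consonant).
Each unlicensed consonant is deleted: /b/, /z/, /k/, /h/.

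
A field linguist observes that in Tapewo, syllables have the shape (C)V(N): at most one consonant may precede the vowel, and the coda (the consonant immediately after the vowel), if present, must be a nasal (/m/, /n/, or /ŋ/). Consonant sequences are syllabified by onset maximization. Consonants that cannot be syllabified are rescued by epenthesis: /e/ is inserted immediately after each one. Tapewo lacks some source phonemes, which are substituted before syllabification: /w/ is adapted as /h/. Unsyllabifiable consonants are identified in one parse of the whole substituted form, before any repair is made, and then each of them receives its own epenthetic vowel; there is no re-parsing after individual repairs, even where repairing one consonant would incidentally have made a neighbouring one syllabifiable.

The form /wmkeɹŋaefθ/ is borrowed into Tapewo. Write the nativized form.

Substitution: /w/ → /h/, giving /hmkeɹŋaefθ/.
Syllabifying with onset maximization leaves /h/, /m/, /ɹ/, /f/, /θ/ stranded (only a nasal (/m/, /n/, or /ŋ/) is licensed in coda position; onsets are limited to one consonant).
Inserting the epenthetic vowel yields /h/ → /he/, /m/ → /me/, /ɹ/ → /ɹe/, /f/ → /fe/, /θ/ → /θe/.

hemekeɹeŋaefeθe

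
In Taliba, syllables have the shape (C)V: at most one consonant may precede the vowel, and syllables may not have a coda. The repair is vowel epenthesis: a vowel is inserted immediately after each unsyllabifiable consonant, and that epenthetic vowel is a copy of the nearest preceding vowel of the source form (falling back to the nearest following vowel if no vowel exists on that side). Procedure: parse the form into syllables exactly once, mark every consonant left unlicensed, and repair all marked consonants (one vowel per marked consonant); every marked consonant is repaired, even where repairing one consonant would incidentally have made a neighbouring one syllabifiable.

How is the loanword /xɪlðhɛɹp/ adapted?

xɪlɪðɪhɛɹɛpɛ

Syllabifying with onset maximization leaves /l/, /ð/, /ɹ/, /p/ stranded (no codas are permitted; onsets are limited to one consonant).
Epenthesis after each stranded consonant: /l/ → /lɪ/, /ð/ → /ðɪ/, /ɹ/ → /ɹɛ/, /p/ → /pɛ/.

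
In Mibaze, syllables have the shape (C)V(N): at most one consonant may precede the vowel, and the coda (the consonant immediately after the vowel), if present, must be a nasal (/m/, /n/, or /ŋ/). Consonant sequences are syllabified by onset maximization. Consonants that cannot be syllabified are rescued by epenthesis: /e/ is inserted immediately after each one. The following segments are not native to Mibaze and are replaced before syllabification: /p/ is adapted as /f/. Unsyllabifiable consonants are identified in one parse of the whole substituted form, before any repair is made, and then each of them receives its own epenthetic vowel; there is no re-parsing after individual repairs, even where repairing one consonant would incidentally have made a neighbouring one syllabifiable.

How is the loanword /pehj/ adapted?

feheje

Substitution: /p/ → /f/, giving /fehj/.
Under (C)V(N), the unsyllabifiable consonants are /h/, /j/ (only a nasal (/m/, /n/, or /ŋ/) is licensed in coda position; onsets are limited to one consonant).
Epenthesis after each stranded consonant: /h/ → /he/, /j/ → /je/.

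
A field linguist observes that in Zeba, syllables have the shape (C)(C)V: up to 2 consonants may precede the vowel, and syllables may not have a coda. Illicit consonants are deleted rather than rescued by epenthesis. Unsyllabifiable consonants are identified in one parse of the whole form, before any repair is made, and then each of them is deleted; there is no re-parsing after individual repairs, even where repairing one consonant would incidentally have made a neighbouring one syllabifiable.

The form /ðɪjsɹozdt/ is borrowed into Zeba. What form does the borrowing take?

ðɪsɹo

The consonants /j/, /z/, /d/, /t/ cannot be parsed into a legal (C)(C)V syllable (no codas are permitted; onsets may contain at most 2 consonants).
Deleting the stranded consonants removes /j/, /z/, /d/, /t/.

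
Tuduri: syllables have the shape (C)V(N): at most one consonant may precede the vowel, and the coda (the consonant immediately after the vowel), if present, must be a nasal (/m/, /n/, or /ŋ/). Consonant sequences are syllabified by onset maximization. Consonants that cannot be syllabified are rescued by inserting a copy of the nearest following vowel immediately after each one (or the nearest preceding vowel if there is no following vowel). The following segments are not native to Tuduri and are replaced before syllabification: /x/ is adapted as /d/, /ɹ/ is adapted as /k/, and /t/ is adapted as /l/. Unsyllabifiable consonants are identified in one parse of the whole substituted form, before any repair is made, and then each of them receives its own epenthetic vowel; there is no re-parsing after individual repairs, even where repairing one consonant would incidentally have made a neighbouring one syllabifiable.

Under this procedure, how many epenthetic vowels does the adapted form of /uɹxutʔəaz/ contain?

After substitution the input is /ukdulʔəaz/.
The unsyllabifiable consonants are /k/, /l/, /z/; each receives one epenthetic vowel.

3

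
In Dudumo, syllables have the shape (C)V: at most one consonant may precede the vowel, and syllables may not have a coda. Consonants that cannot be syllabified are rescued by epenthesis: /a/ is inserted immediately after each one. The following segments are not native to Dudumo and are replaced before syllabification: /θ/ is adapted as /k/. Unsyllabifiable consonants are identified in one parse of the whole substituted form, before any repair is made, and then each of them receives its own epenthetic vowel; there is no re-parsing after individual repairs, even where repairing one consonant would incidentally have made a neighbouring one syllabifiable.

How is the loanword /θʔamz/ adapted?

Substitution: /θ/ → /k/, giving /kʔamz/.
Syllabifying with onset maximization leaves /k/, /m/, /z/ stranded (no codas are permitted; onsets are limited to one consonant).
Inserting the epenthetic vowel yields /k/ → /ka/, /m/ → /ma/, /z/ → /za/.

kaʔamaza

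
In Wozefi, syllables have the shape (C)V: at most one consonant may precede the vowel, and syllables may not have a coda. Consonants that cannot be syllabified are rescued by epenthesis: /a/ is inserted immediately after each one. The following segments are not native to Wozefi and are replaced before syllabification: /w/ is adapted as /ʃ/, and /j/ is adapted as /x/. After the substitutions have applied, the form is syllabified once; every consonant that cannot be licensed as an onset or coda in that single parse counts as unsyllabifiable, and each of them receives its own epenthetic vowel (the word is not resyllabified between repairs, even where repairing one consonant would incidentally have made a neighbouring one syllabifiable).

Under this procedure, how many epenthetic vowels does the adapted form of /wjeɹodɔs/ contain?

2

After substitution the input is /ʃxeɹodɔs/.
The unsyllabifiable consonants are /ʃ/, /s/; each receives one epenthetic vowel.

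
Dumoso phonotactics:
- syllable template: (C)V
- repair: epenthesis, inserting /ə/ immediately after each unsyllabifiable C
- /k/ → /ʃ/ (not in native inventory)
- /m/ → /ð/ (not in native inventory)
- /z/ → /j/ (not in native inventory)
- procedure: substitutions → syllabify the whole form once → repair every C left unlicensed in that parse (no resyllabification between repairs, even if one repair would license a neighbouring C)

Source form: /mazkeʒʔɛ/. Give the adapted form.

Substitution: /m/ → /ð/, /z/ → /j/, /k/ → /ʃ/, giving /ðajʃeʒʔɛ/.
Under (C)V, the unsyllabifiable consonants are /j/, /ʒ/ (no codas are permitted; onsets are limited to one consonant).
Epenthesis after each stranded consonant: /j/ → /jə/, /ʒ/ → /ʒə/.

ðajəʃeʒəʔɛ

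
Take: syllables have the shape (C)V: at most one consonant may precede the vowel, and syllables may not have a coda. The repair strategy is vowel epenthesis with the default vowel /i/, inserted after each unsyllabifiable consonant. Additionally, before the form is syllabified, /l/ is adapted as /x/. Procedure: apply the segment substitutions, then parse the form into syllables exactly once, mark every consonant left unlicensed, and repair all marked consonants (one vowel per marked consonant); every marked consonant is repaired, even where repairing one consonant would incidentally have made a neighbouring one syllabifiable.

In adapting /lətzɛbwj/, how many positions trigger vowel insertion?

4

After substitution the input is /xətzɛbwj/.
The unsyllabifiable consonants are /t/, /b/, /w/, /j/; each receives one epenthetic vowel.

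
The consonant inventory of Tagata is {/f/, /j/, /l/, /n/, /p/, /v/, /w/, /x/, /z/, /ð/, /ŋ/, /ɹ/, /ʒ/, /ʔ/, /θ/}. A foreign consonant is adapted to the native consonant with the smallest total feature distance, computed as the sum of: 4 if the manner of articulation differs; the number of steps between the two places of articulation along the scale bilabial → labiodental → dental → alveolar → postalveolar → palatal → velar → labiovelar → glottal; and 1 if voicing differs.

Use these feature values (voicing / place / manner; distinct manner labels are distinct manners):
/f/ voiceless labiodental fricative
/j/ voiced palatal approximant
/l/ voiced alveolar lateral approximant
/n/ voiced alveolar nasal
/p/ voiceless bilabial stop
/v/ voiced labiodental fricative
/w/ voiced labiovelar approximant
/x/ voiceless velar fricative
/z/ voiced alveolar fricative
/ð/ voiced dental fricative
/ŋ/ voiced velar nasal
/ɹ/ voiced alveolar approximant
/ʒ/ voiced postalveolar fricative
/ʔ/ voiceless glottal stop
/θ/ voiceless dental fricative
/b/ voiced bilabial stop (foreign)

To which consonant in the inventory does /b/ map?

p

/p/ is closest: same manner (stop), place distance 0 (bilabial→bilabial), voicing differs (+1); total 1. Next closest is /v/ at distance 5.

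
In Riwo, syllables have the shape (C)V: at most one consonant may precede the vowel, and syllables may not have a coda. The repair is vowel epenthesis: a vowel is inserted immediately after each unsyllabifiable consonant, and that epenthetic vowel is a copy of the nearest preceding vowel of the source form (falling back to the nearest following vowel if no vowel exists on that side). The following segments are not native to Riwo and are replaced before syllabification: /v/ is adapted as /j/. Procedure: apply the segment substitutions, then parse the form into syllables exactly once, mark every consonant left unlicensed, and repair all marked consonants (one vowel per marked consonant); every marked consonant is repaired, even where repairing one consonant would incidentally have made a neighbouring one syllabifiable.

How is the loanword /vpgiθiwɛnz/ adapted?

jipigiθiwɛnɛzɛ

Substitution: /v/ → /j/, giving /jpgiθiwɛnz/.
The consonants /j/, /p/, /n/, /z/ cannot be parsed into a legal (C)V syllable (no codas are permitted; onsets are limited to one consonant).
Each unlicensed consonant becomes the onset of a new syllable: /j/ → /ji/, /p/ → /pi/, /n/ → /nɛ/, /z/ → /zɛ/.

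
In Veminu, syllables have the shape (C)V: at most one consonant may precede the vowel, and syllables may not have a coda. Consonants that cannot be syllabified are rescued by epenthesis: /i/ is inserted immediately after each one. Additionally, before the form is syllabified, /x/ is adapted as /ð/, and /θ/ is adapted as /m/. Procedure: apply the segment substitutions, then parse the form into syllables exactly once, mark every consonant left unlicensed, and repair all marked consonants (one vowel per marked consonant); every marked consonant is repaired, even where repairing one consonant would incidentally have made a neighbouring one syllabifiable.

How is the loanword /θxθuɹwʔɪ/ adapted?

Substitution: /θ/ → /m/, /x/ → /ð/, giving /mðmuɹwʔɪ/.
Syllabifying with onset maximization leaves /m/, /ð/, /ɹ/, /w/ stranded (no codas are permitted; onsets are limited to one consonant).
Each unlicensed consonant becomes the onset of a new syllable: /m/ → /mi/, /ð/ → /ði/, /ɹ/ → /ɹi/, /w/ → /wi/.

miðimuɹiwiʔɪ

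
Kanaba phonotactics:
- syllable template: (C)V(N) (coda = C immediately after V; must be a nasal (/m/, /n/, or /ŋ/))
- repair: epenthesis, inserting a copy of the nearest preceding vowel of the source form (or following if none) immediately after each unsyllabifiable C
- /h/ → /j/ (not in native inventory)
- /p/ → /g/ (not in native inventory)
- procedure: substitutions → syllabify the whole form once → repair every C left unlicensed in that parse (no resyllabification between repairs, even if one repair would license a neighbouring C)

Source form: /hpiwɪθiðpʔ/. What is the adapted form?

jigiwɪθiðigiʔi

Substitution: /h/ → /j/, /p/ → /g/, giving /jgiwɪθiðgʔ/.
Under (C)V(N), the unsyllabifiable consonants are /j/, /ð/, /g/, /ʔ/ (only a nasal (/m/, /n/, or /ŋ/) is licensed in coda position; onsets are limited to one consonant).
Epenthesis after each stranded consonant: /j/ → /ji/, /ð/ → /ði/, /g/ → /gi/, /ʔ/ → /ʔi/.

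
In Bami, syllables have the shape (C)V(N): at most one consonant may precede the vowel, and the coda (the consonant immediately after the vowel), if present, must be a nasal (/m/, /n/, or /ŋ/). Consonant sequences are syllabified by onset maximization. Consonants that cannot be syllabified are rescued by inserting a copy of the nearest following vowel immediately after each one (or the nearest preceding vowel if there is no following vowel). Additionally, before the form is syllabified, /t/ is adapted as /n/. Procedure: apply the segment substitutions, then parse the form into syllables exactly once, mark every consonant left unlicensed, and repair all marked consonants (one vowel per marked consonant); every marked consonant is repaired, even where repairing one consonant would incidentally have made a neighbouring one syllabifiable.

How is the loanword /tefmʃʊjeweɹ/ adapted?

Substitution: /t/ → /n/, giving /nefmʃʊjeweɹ/.
Syllabifying with onset maximization leaves /f/, /m/, /ɹ/ stranded (only a nasal (/m/, /n/, or /ŋ/) is licensed in coda position; onsets are limited to one consonant).
Inserting the epenthetic vowel yields /f/ → /fʊ/, /m/ → /mʊ/, /ɹ/ → /ɹe/.

nefʊmʊʃʊjeweɹe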